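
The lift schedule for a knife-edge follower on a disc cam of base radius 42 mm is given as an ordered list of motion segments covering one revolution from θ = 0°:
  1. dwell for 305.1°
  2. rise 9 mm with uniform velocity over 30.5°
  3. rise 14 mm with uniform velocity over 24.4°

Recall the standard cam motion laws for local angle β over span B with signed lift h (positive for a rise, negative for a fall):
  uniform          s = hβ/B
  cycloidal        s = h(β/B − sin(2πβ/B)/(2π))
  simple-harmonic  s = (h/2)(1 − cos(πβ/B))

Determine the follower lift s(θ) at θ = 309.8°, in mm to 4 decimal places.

seg 1 [0°–305.1°] dwell: s stays 0.0000
seg 2 [305.1°–335.6°] uniform, h=9: θ=309.8° here. β=4.7, B=30.5. 9·4.7/30.5 = 1.3869 → s = 1.3869

1.3869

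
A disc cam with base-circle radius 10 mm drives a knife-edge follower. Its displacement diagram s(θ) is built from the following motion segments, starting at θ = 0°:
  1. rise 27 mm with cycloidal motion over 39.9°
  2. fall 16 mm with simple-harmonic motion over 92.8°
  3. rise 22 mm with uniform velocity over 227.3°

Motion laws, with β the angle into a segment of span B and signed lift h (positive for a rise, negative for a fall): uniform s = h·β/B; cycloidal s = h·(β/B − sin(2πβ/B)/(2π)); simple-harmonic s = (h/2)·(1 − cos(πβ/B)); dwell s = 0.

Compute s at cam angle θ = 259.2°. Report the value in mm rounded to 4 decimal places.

seg 1 [0°–39.9°] cycloidal, h=27: full span → s += 27 → s = 27.0000
seg 2 [39.9°–132.7°] simple-harmonic, h=-16: full span → s += -16 → s = 11.0000
seg 3 [132.7°–360°] uniform, h=22: θ=259.2° here. β=126.5, B=227.3. 22·126.5/227.3 = 12.2437 → s = 23.2437

23.2437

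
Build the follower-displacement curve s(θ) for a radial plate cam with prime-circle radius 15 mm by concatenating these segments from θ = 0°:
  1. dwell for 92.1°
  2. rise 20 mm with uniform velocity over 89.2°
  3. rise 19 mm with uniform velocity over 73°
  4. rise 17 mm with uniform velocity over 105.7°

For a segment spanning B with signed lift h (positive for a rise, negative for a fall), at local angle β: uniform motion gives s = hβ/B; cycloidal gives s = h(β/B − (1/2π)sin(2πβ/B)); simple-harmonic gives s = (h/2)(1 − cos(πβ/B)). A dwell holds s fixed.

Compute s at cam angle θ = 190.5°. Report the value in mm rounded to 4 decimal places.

seg 1 [0°–92.1°] dwell: s stays 0.0000
seg 2 [92.1°–181.3°] uniform, h=20: full span → s += 20 → s = 20.0000
seg 3 [181.3°–254.3°] uniform, h=19: θ=190.5° here. β=9.2, B=73. 19·9.2/73 = 2.3945 → s = 22.3945

22.3945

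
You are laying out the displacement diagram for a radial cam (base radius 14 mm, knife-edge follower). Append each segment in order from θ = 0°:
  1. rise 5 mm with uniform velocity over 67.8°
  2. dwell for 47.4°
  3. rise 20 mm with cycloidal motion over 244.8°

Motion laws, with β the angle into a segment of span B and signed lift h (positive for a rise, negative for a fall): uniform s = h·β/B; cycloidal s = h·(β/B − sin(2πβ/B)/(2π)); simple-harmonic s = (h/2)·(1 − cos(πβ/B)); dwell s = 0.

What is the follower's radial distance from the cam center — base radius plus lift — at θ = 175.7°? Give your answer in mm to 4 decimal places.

seg 1 [0°–67.8°] uniform, h=5: full span → s += 5 → s = 5.0000
seg 2 [67.8°–115.2°] dwell: s stays 5.0000
seg 3 [115.2°–360°] cycloidal, h=20: θ=175.7° here. β=60.5, B=244.8. 20·(0.2471 − sin(2π·0.2471)/(2π)) = 1.7602 → s = 6.7602
radial distance = base radius + s = 14 + 6.7602 = 20.7602

20.7602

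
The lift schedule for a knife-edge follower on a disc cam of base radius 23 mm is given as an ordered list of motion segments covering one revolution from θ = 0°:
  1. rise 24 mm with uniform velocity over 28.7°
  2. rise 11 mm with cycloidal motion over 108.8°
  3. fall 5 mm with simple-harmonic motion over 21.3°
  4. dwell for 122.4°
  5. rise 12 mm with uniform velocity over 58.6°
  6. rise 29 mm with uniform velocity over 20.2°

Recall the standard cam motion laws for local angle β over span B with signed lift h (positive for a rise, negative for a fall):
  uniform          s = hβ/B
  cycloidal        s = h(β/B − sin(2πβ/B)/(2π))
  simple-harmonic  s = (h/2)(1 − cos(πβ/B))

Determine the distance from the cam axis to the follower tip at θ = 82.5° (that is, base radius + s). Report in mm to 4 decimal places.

seg 1 [0°–28.7°] uniform, h=24: full span → s += 24 → s = 24.0000
seg 2 [28.7°–137.5°] cycloidal, h=11: θ=82.5° here. β=53.8, B=108.8. 11·(0.4945 − sin(2π·0.4945)/(2π)) = 5.3787 → s = 29.3787
radial distance = base radius + s = 23 + 29.3787 = 52.3787

52.3787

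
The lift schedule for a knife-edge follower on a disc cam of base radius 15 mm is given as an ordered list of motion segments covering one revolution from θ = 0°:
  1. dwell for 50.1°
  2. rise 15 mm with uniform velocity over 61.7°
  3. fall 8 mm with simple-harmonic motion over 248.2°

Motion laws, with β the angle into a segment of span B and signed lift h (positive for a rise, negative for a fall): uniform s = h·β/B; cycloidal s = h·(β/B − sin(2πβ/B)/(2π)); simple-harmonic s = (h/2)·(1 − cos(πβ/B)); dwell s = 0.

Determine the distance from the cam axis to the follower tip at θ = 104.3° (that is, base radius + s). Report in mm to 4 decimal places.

seg 1 [0°–50.1°] dwell: s stays 0.0000
seg 2 [50.1°–111.8°] uniform, h=15: θ=104.3° here. β=54.2, B=61.7. 15·54.2/61.7 = 13.1767 → s = 13.1767
radial distance = base radius + s = 15 + 13.1767 = 28.1767

28.1767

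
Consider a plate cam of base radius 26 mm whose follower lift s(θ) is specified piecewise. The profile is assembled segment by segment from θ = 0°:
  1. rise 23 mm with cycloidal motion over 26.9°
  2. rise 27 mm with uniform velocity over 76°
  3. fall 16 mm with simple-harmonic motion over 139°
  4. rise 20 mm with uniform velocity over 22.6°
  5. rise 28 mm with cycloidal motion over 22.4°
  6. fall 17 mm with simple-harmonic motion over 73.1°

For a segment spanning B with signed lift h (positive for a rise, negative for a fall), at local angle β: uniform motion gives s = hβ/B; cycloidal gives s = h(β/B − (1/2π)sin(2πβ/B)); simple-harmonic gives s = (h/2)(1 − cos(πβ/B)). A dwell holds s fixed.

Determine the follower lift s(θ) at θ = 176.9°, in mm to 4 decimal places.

seg 1 [0°–26.9°] cycloidal, h=23: full span → s += 23 → s = 23.0000
seg 2 [26.9°–102.9°] uniform, h=27: full span → s += 27 → s = 50.0000
seg 3 [102.9°–241.9°] simple-harmonic, h=-16: θ=176.9° here. β=74, B=139. -16/2·(1 − cos(π·0.5324)) = -8.8122 → s = 41.1878

41.1878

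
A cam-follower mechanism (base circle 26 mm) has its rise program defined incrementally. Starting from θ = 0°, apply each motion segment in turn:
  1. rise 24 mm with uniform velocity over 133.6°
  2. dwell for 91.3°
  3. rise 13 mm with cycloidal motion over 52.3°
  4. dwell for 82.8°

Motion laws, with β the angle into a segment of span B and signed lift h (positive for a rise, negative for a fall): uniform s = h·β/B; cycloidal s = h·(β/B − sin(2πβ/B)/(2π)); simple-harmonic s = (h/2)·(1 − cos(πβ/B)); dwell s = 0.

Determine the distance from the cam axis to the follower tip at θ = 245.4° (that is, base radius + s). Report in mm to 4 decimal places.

seg 1 [0°–133.6°] uniform, h=24: full span → s += 24 → s = 24.0000
seg 2 [133.6°–224.9°] dwell: s stays 24.0000
seg 3 [224.9°–277.2°] cycloidal, h=13: θ=245.4° here. β=20.5, B=52.3. 13·(0.3920 − sin(2π·0.3920)/(2π)) = 3.7966 → s = 27.7966
radial distance = base radius + s = 26 + 27.7966 = 53.7966

53.7966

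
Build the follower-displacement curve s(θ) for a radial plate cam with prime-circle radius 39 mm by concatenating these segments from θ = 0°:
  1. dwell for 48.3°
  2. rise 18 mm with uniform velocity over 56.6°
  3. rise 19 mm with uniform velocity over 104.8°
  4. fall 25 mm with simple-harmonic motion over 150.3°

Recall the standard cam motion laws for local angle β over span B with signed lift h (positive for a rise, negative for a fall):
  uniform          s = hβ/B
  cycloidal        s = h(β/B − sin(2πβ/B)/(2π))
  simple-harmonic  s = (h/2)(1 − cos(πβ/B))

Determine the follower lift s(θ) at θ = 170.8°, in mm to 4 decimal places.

seg 1 [0°–48.3°] dwell: s stays 0.0000
seg 2 [48.3°–104.9°] uniform, h=18: full span → s += 18 → s = 18.0000
seg 3 [104.9°–209.7°] uniform, h=19: θ=170.8° here. β=65.9, B=104.8. 19·65.9/104.8 = 11.9475 → s = 29.9475

29.9475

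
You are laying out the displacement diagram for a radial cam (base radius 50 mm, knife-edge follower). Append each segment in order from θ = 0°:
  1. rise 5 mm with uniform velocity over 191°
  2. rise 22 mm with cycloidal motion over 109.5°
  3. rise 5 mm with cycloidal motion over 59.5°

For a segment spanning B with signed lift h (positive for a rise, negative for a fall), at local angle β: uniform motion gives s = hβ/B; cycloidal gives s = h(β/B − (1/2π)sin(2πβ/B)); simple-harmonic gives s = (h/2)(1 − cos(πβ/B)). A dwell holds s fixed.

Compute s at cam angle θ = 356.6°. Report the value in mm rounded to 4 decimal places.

seg 1 [0°–191°] uniform, h=5: full span → s += 5 → s = 5.0000
seg 2 [191°–300.5°] cycloidal, h=22: full span → s += 22 → s = 27.0000
seg 3 [300.5°–360°] cycloidal, h=5: θ=356.6° here. β=56.1, B=59.5. 5·(0.9429 − sin(2π·0.9429)/(2π)) = 4.9939 → s = 31.9939

31.9939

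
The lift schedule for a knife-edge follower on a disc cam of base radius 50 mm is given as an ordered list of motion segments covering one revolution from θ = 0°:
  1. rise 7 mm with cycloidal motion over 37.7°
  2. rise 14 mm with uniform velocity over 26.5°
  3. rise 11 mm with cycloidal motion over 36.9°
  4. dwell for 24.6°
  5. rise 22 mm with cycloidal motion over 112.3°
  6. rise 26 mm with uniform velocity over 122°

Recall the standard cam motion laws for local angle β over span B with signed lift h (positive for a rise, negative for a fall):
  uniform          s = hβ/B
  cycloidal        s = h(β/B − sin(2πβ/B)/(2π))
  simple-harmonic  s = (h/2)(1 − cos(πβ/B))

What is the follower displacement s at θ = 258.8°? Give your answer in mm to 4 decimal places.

seg 1 [0°–37.7°] cycloidal, h=7: full span → s += 7 → s = 7.0000
seg 2 [37.7°–64.2°] uniform, h=14: full span → s += 14 → s = 21.0000
seg 3 [64.2°–101.1°] cycloidal, h=11: full span → s += 11 → s = 32.0000
seg 4 [101.1°–125.7°] dwell: s stays 32.0000
seg 5 [125.7°–238°] cycloidal, h=22: full span → s += 22 → s = 54.0000
seg 6 [238°–360°] uniform, h=26: θ=258.8° here. β=20.8, B=122. 26·20.8/122 = 4.4328 → s = 58.4328

58.4328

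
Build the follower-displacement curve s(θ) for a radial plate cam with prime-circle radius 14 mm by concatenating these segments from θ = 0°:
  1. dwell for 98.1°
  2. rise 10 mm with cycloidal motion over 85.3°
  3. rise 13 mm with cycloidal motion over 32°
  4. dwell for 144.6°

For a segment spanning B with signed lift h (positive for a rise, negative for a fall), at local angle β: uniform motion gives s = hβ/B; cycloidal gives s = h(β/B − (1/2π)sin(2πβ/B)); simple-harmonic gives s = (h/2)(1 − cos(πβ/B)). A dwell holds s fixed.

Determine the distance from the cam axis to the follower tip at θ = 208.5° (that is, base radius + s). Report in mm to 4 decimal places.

seg 1 [0°–98.1°] dwell: s stays 0.0000
seg 2 [98.1°–183.4°] cycloidal, h=10: full span → s += 10 → s = 10.0000
seg 3 [183.4°–215.4°] cycloidal, h=13: θ=208.5° here. β=25.1, B=32. 13·(0.7844 − sin(2π·0.7844)/(2π)) = 12.2178 → s = 22.2178
radial distance = base radius + s = 14 + 22.2178 = 36.2178

36.2178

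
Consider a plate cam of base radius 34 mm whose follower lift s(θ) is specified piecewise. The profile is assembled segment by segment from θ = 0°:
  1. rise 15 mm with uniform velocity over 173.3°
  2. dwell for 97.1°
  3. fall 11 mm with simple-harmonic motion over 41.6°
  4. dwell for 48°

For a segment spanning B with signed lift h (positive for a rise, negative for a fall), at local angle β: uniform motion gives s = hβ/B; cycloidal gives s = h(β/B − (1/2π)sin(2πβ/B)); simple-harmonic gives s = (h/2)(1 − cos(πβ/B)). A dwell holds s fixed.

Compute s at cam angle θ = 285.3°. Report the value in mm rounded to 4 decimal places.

seg 1 [0°–173.3°] uniform, h=15: full span → s += 15 → s = 15.0000
seg 2 [173.3°–270.4°] dwell: s stays 15.0000
seg 3 [270.4°–312°] simple-harmonic, h=-11: θ=285.3° here. β=14.9, B=41.6. -11/2·(1 − cos(π·0.3582)) = -3.1297 → s = 11.8703

11.8703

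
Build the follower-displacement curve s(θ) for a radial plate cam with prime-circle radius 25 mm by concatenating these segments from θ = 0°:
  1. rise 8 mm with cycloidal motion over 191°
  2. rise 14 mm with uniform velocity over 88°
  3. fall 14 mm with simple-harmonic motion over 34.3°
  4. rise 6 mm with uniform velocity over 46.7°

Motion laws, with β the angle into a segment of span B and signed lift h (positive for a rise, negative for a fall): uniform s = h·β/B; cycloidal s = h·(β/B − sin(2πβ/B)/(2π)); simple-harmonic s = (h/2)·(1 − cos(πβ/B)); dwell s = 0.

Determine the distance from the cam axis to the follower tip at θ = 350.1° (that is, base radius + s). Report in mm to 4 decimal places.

seg 1 [0°–191°] cycloidal, h=8: full span → s += 8 → s = 8.0000
seg 2 [191°–279°] uniform, h=14: full span → s += 14 → s = 22.0000
seg 3 [279°–313.3°] simple-harmonic, h=-14: full span → s += -14 → s = 8.0000
seg 4 [313.3°–360°] uniform, h=6: θ=350.1° here. β=36.8, B=46.7. 6·36.8/46.7 = 4.7281 → s = 12.7281
radial distance = base radius + s = 25 + 12.7281 = 37.7281

37.7281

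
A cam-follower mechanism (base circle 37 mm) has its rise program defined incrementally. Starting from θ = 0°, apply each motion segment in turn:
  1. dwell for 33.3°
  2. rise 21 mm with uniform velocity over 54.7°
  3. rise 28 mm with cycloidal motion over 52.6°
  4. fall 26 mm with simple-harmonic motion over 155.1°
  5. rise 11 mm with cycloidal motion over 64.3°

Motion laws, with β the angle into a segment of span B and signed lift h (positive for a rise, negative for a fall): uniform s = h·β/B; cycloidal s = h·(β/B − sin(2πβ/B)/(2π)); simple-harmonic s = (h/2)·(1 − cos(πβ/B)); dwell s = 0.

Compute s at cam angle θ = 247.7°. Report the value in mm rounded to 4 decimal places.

seg 1 [0°–33.3°] dwell: s stays 0.0000
seg 2 [33.3°–88°] uniform, h=21: full span → s += 21 → s = 21.0000
seg 3 [88°–140.6°] cycloidal, h=28: full span → s += 28 → s = 49.0000
seg 4 [140.6°–295.7°] simple-harmonic, h=-26: θ=247.7° here. β=107.1, B=155.1. -26/2·(1 − cos(π·0.6905)) = -20.3247 → s = 28.6753

28.6753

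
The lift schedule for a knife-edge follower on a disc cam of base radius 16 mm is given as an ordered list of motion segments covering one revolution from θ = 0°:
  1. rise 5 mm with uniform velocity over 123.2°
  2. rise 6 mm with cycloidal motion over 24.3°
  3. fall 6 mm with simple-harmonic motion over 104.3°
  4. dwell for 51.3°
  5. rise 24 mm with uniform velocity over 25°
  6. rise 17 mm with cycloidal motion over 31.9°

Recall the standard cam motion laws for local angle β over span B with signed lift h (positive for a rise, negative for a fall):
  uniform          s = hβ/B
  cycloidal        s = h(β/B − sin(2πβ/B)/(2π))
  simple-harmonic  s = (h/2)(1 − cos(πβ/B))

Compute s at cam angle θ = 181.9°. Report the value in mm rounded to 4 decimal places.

seg 1 [0°–123.2°] uniform, h=5: full span → s += 5 → s = 5.0000
seg 2 [123.2°–147.5°] cycloidal, h=6: full span → s += 6 → s = 11.0000
seg 3 [147.5°–251.8°] simple-harmonic, h=-6: θ=181.9° here. β=34.4, B=104.3. -6/2·(1 − cos(π·0.3298)) = -1.4714 → s = 9.5286

9.5286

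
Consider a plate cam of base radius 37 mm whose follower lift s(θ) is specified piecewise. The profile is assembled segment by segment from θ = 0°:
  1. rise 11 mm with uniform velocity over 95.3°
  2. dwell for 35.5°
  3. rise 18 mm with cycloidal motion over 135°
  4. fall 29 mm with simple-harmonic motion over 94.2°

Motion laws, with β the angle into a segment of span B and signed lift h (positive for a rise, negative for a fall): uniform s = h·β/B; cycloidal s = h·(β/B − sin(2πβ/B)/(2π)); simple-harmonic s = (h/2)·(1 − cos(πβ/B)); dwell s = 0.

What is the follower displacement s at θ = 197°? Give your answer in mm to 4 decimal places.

seg 1 [0°–95.3°] uniform, h=11: full span → s += 11 → s = 11.0000
seg 2 [95.3°–130.8°] dwell: s stays 11.0000
seg 3 [130.8°–265.8°] cycloidal, h=18: θ=197° here. β=66.2, B=135. 18·(0.4904 − sin(2π·0.4904)/(2π)) = 8.6534 → s = 19.6534

19.6534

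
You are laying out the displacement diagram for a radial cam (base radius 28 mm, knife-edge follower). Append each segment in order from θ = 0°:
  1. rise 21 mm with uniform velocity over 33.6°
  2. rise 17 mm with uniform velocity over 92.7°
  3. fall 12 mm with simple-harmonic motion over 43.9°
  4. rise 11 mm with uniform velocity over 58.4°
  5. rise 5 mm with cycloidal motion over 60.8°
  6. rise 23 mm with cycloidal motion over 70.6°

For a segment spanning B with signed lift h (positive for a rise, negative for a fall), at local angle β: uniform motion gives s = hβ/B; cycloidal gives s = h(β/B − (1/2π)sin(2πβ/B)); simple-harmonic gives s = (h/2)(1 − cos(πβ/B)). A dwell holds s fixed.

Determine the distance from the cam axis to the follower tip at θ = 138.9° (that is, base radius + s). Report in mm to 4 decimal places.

seg 1 [0°–33.6°] uniform, h=21: full span → s += 21 → s = 21.0000
seg 2 [33.6°–126.3°] uniform, h=17: full span → s += 17 → s = 38.0000
seg 3 [126.3°–170.2°] simple-harmonic, h=-12: θ=138.9° here. β=12.6, B=43.9. -12/2·(1 − cos(π·0.2870)) = -2.2783 → s = 35.7217
radial distance = base radius + s = 28 + 35.7217 = 63.7217

63.7217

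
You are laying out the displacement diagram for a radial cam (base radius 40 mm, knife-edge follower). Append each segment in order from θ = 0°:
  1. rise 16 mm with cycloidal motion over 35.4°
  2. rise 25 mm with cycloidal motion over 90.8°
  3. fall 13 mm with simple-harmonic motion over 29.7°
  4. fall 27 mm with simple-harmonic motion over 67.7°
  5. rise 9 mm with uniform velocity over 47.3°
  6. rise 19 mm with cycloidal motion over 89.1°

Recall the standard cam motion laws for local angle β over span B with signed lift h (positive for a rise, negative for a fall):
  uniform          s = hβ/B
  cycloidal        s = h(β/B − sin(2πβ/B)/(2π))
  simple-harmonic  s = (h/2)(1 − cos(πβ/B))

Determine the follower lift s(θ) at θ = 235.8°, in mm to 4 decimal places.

seg 1 [0°–35.4°] cycloidal, h=16: full span → s += 16 → s = 16.0000
seg 2 [35.4°–126.2°] cycloidal, h=25: full span → s += 25 → s = 41.0000
seg 3 [126.2°–155.9°] simple-harmonic, h=-13: full span → s += -13 → s = 28.0000
seg 4 [155.9°–223.6°] simple-harmonic, h=-27: full span → s += -27 → s = 1.0000
seg 5 [223.6°–270.9°] uniform, h=9: θ=235.8° here. β=12.2, B=47.3. 9·12.2/47.3 = 2.3214 → s = 3.3214

3.3214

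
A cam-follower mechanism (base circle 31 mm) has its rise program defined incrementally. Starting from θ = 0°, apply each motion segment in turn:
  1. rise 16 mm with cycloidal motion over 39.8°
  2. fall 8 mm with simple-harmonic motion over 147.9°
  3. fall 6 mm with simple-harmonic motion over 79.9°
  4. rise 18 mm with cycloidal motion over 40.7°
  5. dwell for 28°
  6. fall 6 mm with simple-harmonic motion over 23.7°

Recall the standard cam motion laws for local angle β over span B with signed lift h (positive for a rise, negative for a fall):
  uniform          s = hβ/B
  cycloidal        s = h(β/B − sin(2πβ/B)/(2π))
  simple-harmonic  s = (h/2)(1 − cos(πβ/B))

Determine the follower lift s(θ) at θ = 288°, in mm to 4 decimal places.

seg 1 [0°–39.8°] cycloidal, h=16: full span → s += 16 → s = 16.0000
seg 2 [39.8°–187.7°] simple-harmonic, h=-8: full span → s += -8 → s = 8.0000
seg 3 [187.7°–267.6°] simple-harmonic, h=-6: full span → s += -6 → s = 2.0000
seg 4 [267.6°–308.3°] cycloidal, h=18: θ=288° here. β=20.4, B=40.7. 18·(0.5012 − sin(2π·0.5012)/(2π)) = 9.0442 → s = 11.0442

11.0442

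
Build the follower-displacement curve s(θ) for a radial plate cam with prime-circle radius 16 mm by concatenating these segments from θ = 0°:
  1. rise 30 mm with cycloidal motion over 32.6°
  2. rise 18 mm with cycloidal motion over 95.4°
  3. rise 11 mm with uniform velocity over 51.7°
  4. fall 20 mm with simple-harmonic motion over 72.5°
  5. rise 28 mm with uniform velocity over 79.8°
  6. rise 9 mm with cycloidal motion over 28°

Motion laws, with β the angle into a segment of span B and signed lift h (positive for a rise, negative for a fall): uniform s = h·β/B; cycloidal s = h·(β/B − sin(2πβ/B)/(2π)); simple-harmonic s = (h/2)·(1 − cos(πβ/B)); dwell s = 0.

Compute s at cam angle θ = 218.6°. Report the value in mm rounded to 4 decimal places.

seg 1 [0°–32.6°] cycloidal, h=30: full span → s += 30 → s = 30.0000
seg 2 [32.6°–128°] cycloidal, h=18: full span → s += 18 → s = 48.0000
seg 3 [128°–179.7°] uniform, h=11: full span → s += 11 → s = 59.0000
seg 4 [179.7°–252.2°] simple-harmonic, h=-20: θ=218.6° here. β=38.9, B=72.5. -20/2·(1 − cos(π·0.5366)) = -11.1458 → s = 47.8542

47.8542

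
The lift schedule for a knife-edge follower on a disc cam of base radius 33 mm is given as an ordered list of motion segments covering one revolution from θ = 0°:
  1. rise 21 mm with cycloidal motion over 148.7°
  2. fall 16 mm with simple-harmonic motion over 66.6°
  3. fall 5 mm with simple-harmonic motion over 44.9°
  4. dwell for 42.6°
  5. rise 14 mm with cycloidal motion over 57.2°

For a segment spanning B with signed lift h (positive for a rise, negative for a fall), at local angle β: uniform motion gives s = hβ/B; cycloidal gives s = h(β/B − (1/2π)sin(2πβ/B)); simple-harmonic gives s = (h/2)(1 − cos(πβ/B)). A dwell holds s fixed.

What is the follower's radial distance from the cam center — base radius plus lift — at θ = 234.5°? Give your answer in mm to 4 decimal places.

seg 1 [0°–148.7°] cycloidal, h=21: full span → s += 21 → s = 21.0000
seg 2 [148.7°–215.3°] simple-harmonic, h=-16: full span → s += -16 → s = 5.0000
seg 3 [215.3°–260.2°] simple-harmonic, h=-5: θ=234.5° here. β=19.2, B=44.9. -5/2·(1 − cos(π·0.4276)) = -1.9364 → s = 3.0636
radial distance = base radius + s = 33 + 3.0636 = 36.0636

36.0636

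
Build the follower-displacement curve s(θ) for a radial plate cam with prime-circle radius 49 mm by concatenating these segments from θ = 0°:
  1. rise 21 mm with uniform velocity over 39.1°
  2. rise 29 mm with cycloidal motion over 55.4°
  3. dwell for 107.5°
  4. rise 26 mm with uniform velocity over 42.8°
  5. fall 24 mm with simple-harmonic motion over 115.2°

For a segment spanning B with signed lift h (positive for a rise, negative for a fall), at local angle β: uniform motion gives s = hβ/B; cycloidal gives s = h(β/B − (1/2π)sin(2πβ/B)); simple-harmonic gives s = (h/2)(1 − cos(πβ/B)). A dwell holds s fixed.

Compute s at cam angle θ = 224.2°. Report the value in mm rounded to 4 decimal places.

seg 1 [0°–39.1°] uniform, h=21: full span → s += 21 → s = 21.0000
seg 2 [39.1°–94.5°] cycloidal, h=29: full span → s += 29 → s = 50.0000
seg 3 [94.5°–202°] dwell: s stays 50.0000
seg 4 [202°–244.8°] uniform, h=26: θ=224.2° here. β=22.2, B=42.8. 26·22.2/42.8 = 13.4860 → s = 63.4860

63.4860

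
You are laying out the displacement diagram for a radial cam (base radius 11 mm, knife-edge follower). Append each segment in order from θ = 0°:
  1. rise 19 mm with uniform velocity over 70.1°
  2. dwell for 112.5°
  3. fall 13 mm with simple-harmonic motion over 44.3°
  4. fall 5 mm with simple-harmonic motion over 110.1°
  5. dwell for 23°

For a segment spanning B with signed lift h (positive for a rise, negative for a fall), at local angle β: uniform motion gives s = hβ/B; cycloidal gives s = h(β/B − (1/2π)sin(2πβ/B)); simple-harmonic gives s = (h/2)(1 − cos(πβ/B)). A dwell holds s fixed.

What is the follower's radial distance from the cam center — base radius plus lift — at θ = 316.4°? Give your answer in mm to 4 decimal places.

seg 1 [0°–70.1°] uniform, h=19: full span → s += 19 → s = 19.0000
seg 2 [70.1°–182.6°] dwell: s stays 19.0000
seg 3 [182.6°–226.9°] simple-harmonic, h=-13: full span → s += -13 → s = 6.0000
seg 4 [226.9°–337°] simple-harmonic, h=-5: θ=316.4° here. β=89.5, B=110.1. -5/2·(1 − cos(π·0.8129)) = -4.5804 → s = 1.4196
radial distance = base radius + s = 11 + 1.4196 = 12.4196

12.4196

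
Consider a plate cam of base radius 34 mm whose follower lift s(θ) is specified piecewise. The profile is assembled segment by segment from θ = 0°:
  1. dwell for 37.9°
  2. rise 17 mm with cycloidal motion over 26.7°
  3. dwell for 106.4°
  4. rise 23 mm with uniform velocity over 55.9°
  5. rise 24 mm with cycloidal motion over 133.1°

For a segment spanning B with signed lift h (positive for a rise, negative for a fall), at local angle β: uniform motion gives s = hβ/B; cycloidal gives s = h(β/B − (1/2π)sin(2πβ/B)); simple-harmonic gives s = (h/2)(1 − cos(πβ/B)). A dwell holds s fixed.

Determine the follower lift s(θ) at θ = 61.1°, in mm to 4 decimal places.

seg 1 [0°–37.9°] dwell: s stays 0.0000
seg 2 [37.9°–64.6°] cycloidal, h=17: θ=61.1° here. β=23.2, B=26.7. 17·(0.8689 − sin(2π·0.8689)/(2π)) = 16.7565 → s = 16.7565

16.7565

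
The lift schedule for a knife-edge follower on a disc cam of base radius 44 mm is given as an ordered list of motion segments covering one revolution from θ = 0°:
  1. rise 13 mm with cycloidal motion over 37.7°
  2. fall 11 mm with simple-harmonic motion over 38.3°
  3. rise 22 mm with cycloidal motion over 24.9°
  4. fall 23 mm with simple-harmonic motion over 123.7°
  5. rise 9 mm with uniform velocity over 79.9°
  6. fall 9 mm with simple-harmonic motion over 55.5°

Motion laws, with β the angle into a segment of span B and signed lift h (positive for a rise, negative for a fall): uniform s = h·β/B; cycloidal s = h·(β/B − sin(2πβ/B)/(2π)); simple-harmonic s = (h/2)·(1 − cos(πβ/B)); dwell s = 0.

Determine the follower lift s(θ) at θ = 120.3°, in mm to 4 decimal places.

seg 1 [0°–37.7°] cycloidal, h=13: full span → s += 13 → s = 13.0000
seg 2 [37.7°–76°] simple-harmonic, h=-11: full span → s += -11 → s = 2.0000
seg 3 [76°–100.9°] cycloidal, h=22: full span → s += 22 → s = 24.0000
seg 4 [100.9°–224.6°] simple-harmonic, h=-23: θ=120.3° here. β=19.4, B=123.7. -23/2·(1 − cos(π·0.1568)) = -1.3678 → s = 22.6322

22.6322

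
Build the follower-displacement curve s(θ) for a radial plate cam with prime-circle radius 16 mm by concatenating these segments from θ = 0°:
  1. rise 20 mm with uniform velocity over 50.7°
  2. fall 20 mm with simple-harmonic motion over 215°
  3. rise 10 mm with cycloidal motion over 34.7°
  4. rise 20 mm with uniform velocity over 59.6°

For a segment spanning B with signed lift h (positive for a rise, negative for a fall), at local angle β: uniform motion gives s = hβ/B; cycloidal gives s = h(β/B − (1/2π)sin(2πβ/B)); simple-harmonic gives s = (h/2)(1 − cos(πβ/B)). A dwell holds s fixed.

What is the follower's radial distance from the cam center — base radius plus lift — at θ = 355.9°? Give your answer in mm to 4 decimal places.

seg 1 [0°–50.7°] uniform, h=20: full span → s += 20 → s = 20.0000
seg 2 [50.7°–265.7°] simple-harmonic, h=-20: full span → s += -20 → s = 0.0000
seg 3 [265.7°–300.4°] cycloidal, h=10: full span → s += 10 → s = 10.0000
seg 4 [300.4°–360°] uniform, h=20: θ=355.9° here. β=55.5, B=59.6. 20·55.5/59.6 = 18.6242 → s = 28.6242
radial distance = base radius + s = 16 + 28.6242 = 44.6242

44.6242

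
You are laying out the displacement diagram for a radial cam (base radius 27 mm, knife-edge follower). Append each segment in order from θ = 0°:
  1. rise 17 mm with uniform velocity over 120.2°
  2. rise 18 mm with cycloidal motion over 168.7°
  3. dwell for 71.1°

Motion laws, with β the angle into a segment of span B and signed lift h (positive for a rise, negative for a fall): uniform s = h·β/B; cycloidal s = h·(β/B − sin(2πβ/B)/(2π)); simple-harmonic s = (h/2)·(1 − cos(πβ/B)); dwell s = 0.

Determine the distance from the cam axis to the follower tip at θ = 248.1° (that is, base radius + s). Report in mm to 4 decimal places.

seg 1 [0°–120.2°] uniform, h=17: full span → s += 17 → s = 17.0000
seg 2 [120.2°–288.9°] cycloidal, h=18: θ=248.1° here. β=127.9, B=168.7. 18·(0.7582 − sin(2π·0.7582)/(2π)) = 16.5077 → s = 33.5077
radial distance = base radius + s = 27 + 33.5077 = 60.5077

60.5077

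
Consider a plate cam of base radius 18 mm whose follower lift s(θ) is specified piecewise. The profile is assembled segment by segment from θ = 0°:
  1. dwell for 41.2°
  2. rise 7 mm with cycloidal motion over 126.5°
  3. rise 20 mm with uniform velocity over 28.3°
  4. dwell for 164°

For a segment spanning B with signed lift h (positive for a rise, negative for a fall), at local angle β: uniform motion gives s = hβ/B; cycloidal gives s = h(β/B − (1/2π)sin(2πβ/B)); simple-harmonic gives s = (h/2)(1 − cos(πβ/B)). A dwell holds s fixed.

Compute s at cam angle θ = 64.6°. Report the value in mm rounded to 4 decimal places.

seg 1 [0°–41.2°] dwell: s stays 0.0000
seg 2 [41.2°–167.7°] cycloidal, h=7: θ=64.6° here. β=23.4, B=126.5. 7·(0.1850 − sin(2π·0.1850)/(2π)) = 0.2725 → s = 0.2725

0.2725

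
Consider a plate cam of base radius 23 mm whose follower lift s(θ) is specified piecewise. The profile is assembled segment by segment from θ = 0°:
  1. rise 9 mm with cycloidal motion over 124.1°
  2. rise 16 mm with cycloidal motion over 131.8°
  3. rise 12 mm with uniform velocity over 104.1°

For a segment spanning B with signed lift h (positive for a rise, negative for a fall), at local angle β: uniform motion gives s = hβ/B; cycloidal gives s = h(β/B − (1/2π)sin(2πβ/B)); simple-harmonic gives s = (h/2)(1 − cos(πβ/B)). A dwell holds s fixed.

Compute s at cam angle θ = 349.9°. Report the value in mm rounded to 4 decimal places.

seg 1 [0°–124.1°] cycloidal, h=9: full span → s += 9 → s = 9.0000
seg 2 [124.1°–255.9°] cycloidal, h=16: full span → s += 16 → s = 25.0000
seg 3 [255.9°–360°] uniform, h=12: θ=349.9° here. β=94, B=104.1. 12·94/104.1 = 10.8357 → s = 35.8357

35.8357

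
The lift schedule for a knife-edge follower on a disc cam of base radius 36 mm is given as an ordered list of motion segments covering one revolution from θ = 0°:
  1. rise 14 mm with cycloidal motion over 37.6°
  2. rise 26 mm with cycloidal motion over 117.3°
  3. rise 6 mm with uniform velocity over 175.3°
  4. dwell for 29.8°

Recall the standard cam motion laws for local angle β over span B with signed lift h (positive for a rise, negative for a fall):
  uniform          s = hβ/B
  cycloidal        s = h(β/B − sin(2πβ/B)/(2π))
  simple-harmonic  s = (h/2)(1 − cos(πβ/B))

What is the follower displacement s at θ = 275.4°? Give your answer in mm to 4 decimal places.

seg 1 [0°–37.6°] cycloidal, h=14: full span → s += 14 → s = 14.0000
seg 2 [37.6°–154.9°] cycloidal, h=26: full span → s += 26 → s = 40.0000
seg 3 [154.9°–330.2°] uniform, h=6: θ=275.4° here. β=120.5, B=175.3. 6·120.5/175.3 = 4.1244 → s = 44.1244

44.1244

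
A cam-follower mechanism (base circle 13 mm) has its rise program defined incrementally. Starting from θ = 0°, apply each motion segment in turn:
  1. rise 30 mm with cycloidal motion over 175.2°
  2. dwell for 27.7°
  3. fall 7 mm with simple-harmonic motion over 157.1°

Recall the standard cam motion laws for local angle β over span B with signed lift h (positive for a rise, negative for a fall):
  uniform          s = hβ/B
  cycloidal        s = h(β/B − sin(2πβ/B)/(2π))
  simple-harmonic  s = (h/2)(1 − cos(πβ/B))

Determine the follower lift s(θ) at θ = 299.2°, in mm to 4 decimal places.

seg 1 [0°–175.2°] cycloidal, h=30: full span → s += 30 → s = 30.0000
seg 2 [175.2°–202.9°] dwell: s stays 30.0000
seg 3 [202.9°–360°] simple-harmonic, h=-7: θ=299.2° here. β=96.3, B=157.1. -7/2·(1 − cos(π·0.6130)) = -4.7164 → s = 25.2836

25.2836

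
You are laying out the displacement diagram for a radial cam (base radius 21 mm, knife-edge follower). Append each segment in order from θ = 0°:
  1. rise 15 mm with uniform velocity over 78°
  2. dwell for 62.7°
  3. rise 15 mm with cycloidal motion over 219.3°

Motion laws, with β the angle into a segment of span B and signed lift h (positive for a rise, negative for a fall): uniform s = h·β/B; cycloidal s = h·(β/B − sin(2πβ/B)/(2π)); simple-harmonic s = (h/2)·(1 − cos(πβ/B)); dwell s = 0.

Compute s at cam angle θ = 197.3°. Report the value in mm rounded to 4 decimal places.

seg 1 [0°–78°] uniform, h=15: full span → s += 15 → s = 15.0000
seg 2 [78°–140.7°] dwell: s stays 15.0000
seg 3 [140.7°–360°] cycloidal, h=15: θ=197.3° here. β=56.6, B=219.3. 15·(0.2581 − sin(2π·0.2581)/(2π)) = 1.4872 → s = 16.4872

16.4872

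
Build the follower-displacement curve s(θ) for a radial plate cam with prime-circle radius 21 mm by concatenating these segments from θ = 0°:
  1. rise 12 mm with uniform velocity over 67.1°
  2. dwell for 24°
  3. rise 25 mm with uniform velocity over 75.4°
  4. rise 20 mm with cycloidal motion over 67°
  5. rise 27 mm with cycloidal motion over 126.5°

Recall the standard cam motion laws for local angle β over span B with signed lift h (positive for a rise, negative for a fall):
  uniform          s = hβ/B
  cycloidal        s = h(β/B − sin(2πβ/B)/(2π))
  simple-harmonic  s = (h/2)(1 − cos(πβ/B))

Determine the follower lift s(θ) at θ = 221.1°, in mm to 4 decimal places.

seg 1 [0°–67.1°] uniform, h=12: full span → s += 12 → s = 12.0000
seg 2 [67.1°–91.1°] dwell: s stays 12.0000
seg 3 [91.1°–166.5°] uniform, h=25: full span → s += 25 → s = 37.0000
seg 4 [166.5°–233.5°] cycloidal, h=20: θ=221.1° here. β=54.6, B=67. 20·(0.8149 − sin(2π·0.8149)/(2π)) = 19.2204 → s = 56.2204

56.2204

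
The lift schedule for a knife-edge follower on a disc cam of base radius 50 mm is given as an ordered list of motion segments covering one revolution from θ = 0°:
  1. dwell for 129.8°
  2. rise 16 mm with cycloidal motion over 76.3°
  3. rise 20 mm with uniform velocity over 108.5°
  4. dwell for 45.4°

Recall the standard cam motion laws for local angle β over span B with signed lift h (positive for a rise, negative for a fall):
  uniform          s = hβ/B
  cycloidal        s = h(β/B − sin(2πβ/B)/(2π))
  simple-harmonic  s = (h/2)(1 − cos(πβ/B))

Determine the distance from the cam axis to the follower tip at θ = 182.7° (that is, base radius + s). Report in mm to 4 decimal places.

seg 1 [0°–129.8°] dwell: s stays 0.0000
seg 2 [129.8°–206.1°] cycloidal, h=16: θ=182.7° here. β=52.9, B=76.3. 16·(0.6933 − sin(2π·0.6933)/(2π)) = 13.4797 → s = 13.4797
radial distance = base radius + s = 50 + 13.4797 = 63.4797

63.4797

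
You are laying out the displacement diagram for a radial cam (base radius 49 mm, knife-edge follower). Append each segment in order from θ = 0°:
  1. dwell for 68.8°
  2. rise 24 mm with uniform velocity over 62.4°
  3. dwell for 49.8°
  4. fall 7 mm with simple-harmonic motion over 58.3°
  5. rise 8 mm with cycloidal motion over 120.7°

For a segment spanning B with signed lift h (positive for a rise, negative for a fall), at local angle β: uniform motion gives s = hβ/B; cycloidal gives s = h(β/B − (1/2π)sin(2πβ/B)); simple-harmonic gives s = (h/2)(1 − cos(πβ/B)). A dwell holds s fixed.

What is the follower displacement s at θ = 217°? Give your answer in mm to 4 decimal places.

seg 1 [0°–68.8°] dwell: s stays 0.0000
seg 2 [68.8°–131.2°] uniform, h=24: full span → s += 24 → s = 24.0000
seg 3 [131.2°–181°] dwell: s stays 24.0000
seg 4 [181°–239.3°] simple-harmonic, h=-7: θ=217° here. β=36, B=58.3. -7/2·(1 − cos(π·0.6175)) = -4.7628 → s = 19.2372

19.2372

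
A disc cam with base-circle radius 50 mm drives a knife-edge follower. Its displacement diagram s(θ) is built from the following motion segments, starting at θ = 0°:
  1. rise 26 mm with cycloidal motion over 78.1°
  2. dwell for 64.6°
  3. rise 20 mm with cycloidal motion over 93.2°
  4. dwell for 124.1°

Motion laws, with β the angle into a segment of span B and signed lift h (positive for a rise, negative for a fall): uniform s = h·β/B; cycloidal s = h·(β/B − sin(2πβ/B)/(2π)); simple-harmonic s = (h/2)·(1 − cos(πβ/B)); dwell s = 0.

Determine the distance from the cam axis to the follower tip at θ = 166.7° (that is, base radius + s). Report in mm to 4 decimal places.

seg 1 [0°–78.1°] cycloidal, h=26: full span → s += 26 → s = 26.0000
seg 2 [78.1°–142.7°] dwell: s stays 26.0000
seg 3 [142.7°–235.9°] cycloidal, h=20: θ=166.7° here. β=24, B=93.2. 20·(0.2575 − sin(2π·0.2575)/(2π)) = 1.9707 → s = 27.9707
radial distance = base radius + s = 50 + 27.9707 = 77.9707

77.9707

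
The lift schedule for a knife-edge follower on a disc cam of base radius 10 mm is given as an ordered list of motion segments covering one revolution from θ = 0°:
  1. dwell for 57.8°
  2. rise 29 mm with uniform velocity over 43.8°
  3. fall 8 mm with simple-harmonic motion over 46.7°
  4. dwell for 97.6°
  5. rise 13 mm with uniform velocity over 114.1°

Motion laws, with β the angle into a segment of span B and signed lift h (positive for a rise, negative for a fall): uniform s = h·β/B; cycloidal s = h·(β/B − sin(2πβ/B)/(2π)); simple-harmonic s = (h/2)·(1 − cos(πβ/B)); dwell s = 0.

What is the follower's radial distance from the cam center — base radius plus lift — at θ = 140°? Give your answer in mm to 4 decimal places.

seg 1 [0°–57.8°] dwell: s stays 0.0000
seg 2 [57.8°–101.6°] uniform, h=29: full span → s += 29 → s = 29.0000
seg 3 [101.6°–148.3°] simple-harmonic, h=-8: θ=140° here. β=38.4, B=46.7. -8/2·(1 − cos(π·0.8223)) = -7.3925 → s = 21.6075
radial distance = base radius + s = 10 + 21.6075 = 31.6075

31.6075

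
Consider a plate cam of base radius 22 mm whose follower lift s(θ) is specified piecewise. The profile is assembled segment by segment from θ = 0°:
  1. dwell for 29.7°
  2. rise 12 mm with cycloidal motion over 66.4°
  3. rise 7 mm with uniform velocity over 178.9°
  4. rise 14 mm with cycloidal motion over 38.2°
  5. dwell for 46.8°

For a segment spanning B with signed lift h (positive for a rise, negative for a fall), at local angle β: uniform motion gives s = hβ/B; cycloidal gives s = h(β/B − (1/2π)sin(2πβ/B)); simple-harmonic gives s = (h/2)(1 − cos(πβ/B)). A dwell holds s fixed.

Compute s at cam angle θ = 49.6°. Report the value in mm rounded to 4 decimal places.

seg 1 [0°–29.7°] dwell: s stays 0.0000
seg 2 [29.7°–96.1°] cycloidal, h=12: θ=49.6° here. β=19.9, B=66.4. 12·(0.2997 − sin(2π·0.2997)/(2π)) = 1.7789 → s = 1.7789

1.7789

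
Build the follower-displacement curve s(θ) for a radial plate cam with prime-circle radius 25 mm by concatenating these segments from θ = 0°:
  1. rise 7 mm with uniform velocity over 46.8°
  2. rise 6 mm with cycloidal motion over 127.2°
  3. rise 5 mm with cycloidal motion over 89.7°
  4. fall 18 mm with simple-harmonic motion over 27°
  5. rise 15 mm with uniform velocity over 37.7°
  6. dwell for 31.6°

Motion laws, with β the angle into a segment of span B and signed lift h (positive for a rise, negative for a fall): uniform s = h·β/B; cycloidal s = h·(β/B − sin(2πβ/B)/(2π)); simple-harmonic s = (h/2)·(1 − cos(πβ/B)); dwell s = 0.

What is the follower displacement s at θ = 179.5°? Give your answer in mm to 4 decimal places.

seg 1 [0°–46.8°] uniform, h=7: full span → s += 7 → s = 7.0000
seg 2 [46.8°–174°] cycloidal, h=6: full span → s += 6 → s = 13.0000
seg 3 [174°–263.7°] cycloidal, h=5: θ=179.5° here. β=5.5, B=89.7. 5·(0.0613 − sin(2π·0.0613)/(2π)) = 0.0075 → s = 13.0075

13.0075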